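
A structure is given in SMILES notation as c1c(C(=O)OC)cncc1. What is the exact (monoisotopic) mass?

137.0477

Atom tally by fragment:
  pyridine ring core → C:5 H:5 N:1
  (− 1 ring H displaced by substituents)
  + COOCH3 → C:2 H:3 O:2
Element totals:
  C: 7
  H: 7
  N: 1
  O: 2
Molecular formula: C7H7NO2.
  M = 7(12.0) + 7(1.007825) + 14.003074 + 2(15.994915)
    = 84.000000 + 7.054775 + 14.003074 + 31.989830 = 137.047679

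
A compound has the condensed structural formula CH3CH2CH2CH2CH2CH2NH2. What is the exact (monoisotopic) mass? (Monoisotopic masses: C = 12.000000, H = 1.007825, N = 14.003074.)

101.1204

Atom tally by fragment:
  CH3 → C:1 H:3
  CH2 → C:1 H:2
  CH2 → C:1 H:2
  CH2 → C:1 H:2
  CH2 → C:1 H:2
  CH2NH2 → C:1 H:4 N:1
Element totals:
  C: 6
  H: 15
  N: 1
Molecular formula: C6H15N.
  M = 6(12.0) + 15(1.007825) + 14.003074
    = 72.000000 + 15.117375 + 14.003074 = 101.120449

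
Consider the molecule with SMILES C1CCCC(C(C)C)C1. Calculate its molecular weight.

Atom tally by fragment:
  cyclohexane ring core → C:6 H:12
  (− 1 ring H displaced by substituents)
  + CH(CH3)2 → C:3 H:7
Element totals:
  C: 9
  H: 18
Molecular formula: C9H18.
  M = 9(12.011) + 18(1.008)
    = 108.099 + 18.144 = 126.243

126.24 g/mol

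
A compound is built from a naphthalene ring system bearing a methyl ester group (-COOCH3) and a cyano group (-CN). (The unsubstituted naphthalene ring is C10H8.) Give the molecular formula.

C13H9NO2

Atom tally by fragment:
  naphthalene ring system core → C:10 H:8
  (− 2 ring H displaced by substituents)
  + COOCH3 → C:2 H:3 O:2
  + CN → C:1 N:1
Element totals:
  C: 13
  H: 9
  N: 1
  O: 2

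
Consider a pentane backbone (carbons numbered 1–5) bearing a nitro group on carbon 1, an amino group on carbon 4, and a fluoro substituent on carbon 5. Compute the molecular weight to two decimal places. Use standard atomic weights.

Atom tally by fragment:
  O2NCH2 → C:1 H:2 N:1 O:2
  CH2 → C:1 H:2
  CH2 → C:1 H:2
  CH(NH2) → C:1 H:3 N:1
  CH2F → C:1 H:2 F:1
Element totals:
  C: 5
  H: 11
  F: 1
  N: 2
  O: 2
Molecular formula: C5H11FN2O2.
  M = 5(12.011) + 11(1.008) + 18.998 + 2(14.007) + 2(15.999)
    = 60.055 + 11.088 + 18.998 + 28.014 + 31.998 = 150.153

150.15 g/mol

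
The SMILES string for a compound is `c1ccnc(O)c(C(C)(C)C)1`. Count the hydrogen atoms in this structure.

Atom tally by fragment:
  pyridine ring core → C:5 H:5 N:1
  (− 2 ring H displaced by substituents)
  + OH → O:1 H:1
  + C(CH3)3 → C:4 H:9
Element totals:
  C: 9
  H: 13
  N: 1
  O: 1

13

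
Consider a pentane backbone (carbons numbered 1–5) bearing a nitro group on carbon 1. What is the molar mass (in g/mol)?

Atom tally by fragment:
  O2NCH2 → C:1 H:2 N:1 O:2
  CH2 → C:1 H:2
  CH2 → C:1 H:2
  CH2 → C:1 H:2
  CH3 → C:1 H:3
Element totals:
  C: 5
  H: 11
  N: 1
  O: 2
Molecular formula: C5H11NO2.
  M = 5(12.011) + 11(1.008) + 14.007 + 2(15.999)
    = 60.055 + 11.088 + 14.007 + 31.998 = 117.148

117.15 g/mol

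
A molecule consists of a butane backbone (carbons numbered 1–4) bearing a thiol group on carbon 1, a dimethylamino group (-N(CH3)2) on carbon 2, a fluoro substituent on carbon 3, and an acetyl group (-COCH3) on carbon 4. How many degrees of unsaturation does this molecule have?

Atom tally by fragment:
  HSCH2 → C:1 H:3 S:1
  CH(N(CH3)2) → C:3 H:7 N:1
  CH(F) → C:1 H:1 F:1
  CH2COCH3 → C:3 H:5 O:1
Element totals:
  C: 8
  H: 16
  F: 1
  N: 1
  O: 1
  S: 1
Molecular formula: C8H16FNOS.
DoU = (2C + 2 + N − H − X) / 2 = (2·8 + 2 + 1 − 16 − 1) / 2 = 1.

1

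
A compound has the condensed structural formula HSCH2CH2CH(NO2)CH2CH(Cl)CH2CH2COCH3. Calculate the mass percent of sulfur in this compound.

Atom tally by fragment:
  HSCH2 → C:1 H:3 S:1
  CH2 → C:1 H:2
  CH(NO2) → C:1 H:1 N:1 O:2
  CH2 → C:1 H:2
  CH(Cl) → C:1 H:1 Cl:1
  CH2 → C:1 H:2
  CH2COCH3 → C:3 H:5 O:1
Element totals:
  C: 9
  H: 16
  Cl: 1
  N: 1
  O: 3
  S: 1
Molecular formula: C9H16ClNO3S.
Molar mass = 253.741 g/mol.
Mass from S: 1 × 32.06 = 32.060 g/mol.
%S = 32.060 / 253.741 × 100 = 12.63%.

12.63%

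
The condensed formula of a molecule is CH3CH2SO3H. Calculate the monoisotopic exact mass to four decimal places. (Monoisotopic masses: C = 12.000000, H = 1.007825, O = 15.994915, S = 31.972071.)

Atom tally by fragment:
  CH3 → C:1 H:3
  CH2SO3H → C:1 H:3 S:1 O:3
Element totals:
  C: 2
  H: 6
  O: 3
  S: 1
Molecular formula: C2H6O3S.
  M = 2(12.0) + 6(1.007825) + 3(15.994915) + 31.972071
    = 24.000000 + 6.046950 + 47.984745 + 31.972071 = 110.003766

110.0038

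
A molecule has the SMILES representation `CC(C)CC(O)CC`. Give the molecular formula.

Atom tally by fragment:
  CH3 → C:1 H:3
  CH(CH3) → C:2 H:4
  CH2 → C:1 H:2
  CH(OH) → C:1 H:2 O:1
  CH2 → C:1 H:2
  CH3 → C:1 H:3
Element totals:
  C: 7
  H: 16
  O: 1

C7H16O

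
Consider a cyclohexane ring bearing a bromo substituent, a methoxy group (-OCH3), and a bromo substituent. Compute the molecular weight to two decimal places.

Atom tally by fragment:
  cyclohexane ring core → C:6 H:12
  (− 3 ring H displaced by substituents)
  + Br → Br:1
  + OCH3 → C:1 H:3 O:1
  + Br → Br:1
Element totals:
  C: 7
  H: 12
  Br: 2
  O: 1
Molecular formula: C7H12Br2O.
  M = 7(12.011) + 12(1.008) + 2(79.904) + 15.999
    = 84.077 + 12.096 + 159.808 + 15.999 = 271.980

271.98 g/mol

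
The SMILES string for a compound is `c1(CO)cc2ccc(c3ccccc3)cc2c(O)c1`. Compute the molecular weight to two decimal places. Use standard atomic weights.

250.30 g/mol

Atom tally by fragment:
  naphthalene ring system core → C:10 H:8
  (− 3 ring H displaced by substituents)
  + CH2OH → C:1 H:3 O:1
  + C6H5 → C:6 H:5
  + OH → O:1 H:1
Element totals:
  C: 17
  H: 14
  O: 2
Molecular formula: C17H14O2.
  M = 17(12.011) + 14(1.008) + 2(15.999)
    = 204.187 + 14.112 + 31.998 = 250.297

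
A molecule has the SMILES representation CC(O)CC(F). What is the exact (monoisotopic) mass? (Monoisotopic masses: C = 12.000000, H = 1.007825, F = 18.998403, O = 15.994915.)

Atom tally by fragment:
  CH3 → C:1 H:3
  CH(OH) → C:1 H:2 O:1
  CH2 → C:1 H:2
  CH2F → C:1 H:2 F:1
Element totals:
  C: 4
  H: 9
  F: 1
  O: 1
Molecular formula: C4H9FO.
  M = 4(12.0) + 9(1.007825) + 18.998403 + 15.994915
    = 48.000000 + 9.070425 + 18.998403 + 15.994915 = 92.063743

92.0637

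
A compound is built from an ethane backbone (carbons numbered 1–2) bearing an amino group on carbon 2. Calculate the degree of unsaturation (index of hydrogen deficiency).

0

Atom tally by fragment:
  CH3 → C:1 H:3
  CH2NH2 → C:1 H:4 N:1
Element totals:
  C: 2
  H: 7
  N: 1
Molecular formula: C2H7N.
DoU = (2C + 2 + N − H − X) / 2 = (2·2 + 2 + 1 − 7 − 0) / 2 = 0.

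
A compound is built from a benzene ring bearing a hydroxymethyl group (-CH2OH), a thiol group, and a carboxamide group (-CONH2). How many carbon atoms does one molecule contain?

Atom tally by fragment:
  benzene ring core → C:6 H:6
  (− 3 ring H displaced by substituents)
  + CH2OH → C:1 H:3 O:1
  + SH → S:1 H:1
  + CONH2 → C:1 H:2 O:1 N:1
Element totals:
  C: 8
  H: 9
  N: 1
  O: 2
  S: 1

8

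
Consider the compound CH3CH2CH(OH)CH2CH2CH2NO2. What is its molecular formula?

C6H13NO3

Element totals:
  C: 6
  H: 13
  N: 1
  O: 3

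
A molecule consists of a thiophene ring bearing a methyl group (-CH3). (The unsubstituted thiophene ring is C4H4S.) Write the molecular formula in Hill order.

Atom tally by fragment:
  thiophene ring core → C:4 H:4 S:1
  (− 1 ring H displaced by substituents)
  + CH3 → C:1 H:3
Element totals:
  C: 5
  H: 6
  S: 1

C5H6S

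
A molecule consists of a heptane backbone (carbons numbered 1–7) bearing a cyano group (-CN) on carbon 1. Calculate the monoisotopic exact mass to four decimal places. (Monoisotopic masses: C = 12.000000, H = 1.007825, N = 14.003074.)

Atom tally by fragment:
  NCCH2 → C:2 H:2 N:1
  CH2 → C:1 H:2
  CH2 → C:1 H:2
  CH2 → C:1 H:2
  CH2 → C:1 H:2
  CH2 → C:1 H:2
  CH3 → C:1 H:3
Element totals:
  C: 8
  H: 15
  N: 1
Molecular formula: C8H15N.
  M = 8(12.0) + 15(1.007825) + 14.003074
    = 96.000000 + 15.117375 + 14.003074 = 125.120449

125.1204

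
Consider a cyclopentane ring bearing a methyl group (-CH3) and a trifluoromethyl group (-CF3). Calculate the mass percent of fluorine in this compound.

37.46%

Atom tally by fragment:
  cyclopentane ring core → C:5 H:10
  (− 2 ring H displaced by substituents)
  + CH3 → C:1 H:3
  + CF3 → C:1 F:3
Element totals:
  C: 7
  H: 11
  F: 3
Molecular formula: C7H11F3.
Molar mass = 152.159 g/mol.
Mass from F: 3 × 18.998 = 56.994 g/mol.
%F = 56.994 / 152.159 × 100 = 37.46%.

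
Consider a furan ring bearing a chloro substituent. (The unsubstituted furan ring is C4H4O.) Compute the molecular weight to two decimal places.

102.52 g/mol

Atom tally by fragment:
  furan ring core → C:4 H:4 O:1
  (− 1 ring H displaced by substituents)
  + Cl → Cl:1
Element totals:
  C: 4
  H: 3
  Cl: 1
  O: 1
Molecular formula: C4H3ClO.
  M = 4(12.011) + 3(1.008) + 35.45 + 15.999
    = 48.044 + 3.024 + 35.450 + 15.999 = 102.517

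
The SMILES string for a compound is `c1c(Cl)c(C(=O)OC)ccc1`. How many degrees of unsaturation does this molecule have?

Atom tally by fragment:
  benzene ring core → C:6 H:6
  (− 2 ring H displaced by substituents)
  + Cl → Cl:1
  + COOCH3 → C:2 H:3 O:2
Element totals:
  C: 8
  H: 7
  Cl: 1
  O: 2
Molecular formula: C8H7ClO2.
DoU = (2C + 2 + N − H − X) / 2 = (2·8 + 2 + 0 − 7 − 1) / 2 = 5.

5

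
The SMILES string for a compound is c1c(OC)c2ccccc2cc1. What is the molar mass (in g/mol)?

Atom tally by fragment:
  naphthalene ring system core → C:10 H:8
  (− 1 ring H displaced by substituents)
  + OCH3 → C:1 H:3 O:1
Element totals:
  C: 11
  H: 10
  O: 1
Molecular formula: C11H10O.
  M = 11(12.011) + 10(1.008) + 15.999
    = 132.121 + 10.080 + 15.999 = 158.200

158.20 g/mol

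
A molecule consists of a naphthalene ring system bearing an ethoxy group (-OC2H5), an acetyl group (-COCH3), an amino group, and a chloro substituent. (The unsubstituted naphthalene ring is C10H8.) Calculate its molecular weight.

Atom tally by fragment:
  naphthalene ring system core → C:10 H:8
  (− 4 ring H displaced by substituents)
  + OC2H5 → C:2 H:5 O:1
  + COCH3 → C:2 H:3 O:1
  + NH2 → N:1 H:2
  + Cl → Cl:1
Element totals:
  C: 14
  H: 14
  Cl: 1
  N: 1
  O: 2
Molecular formula: C14H14ClNO2.
  M = 14(12.011) + 14(1.008) + 35.45 + 14.007 + 2(15.999)
    = 168.154 + 14.112 + 35.450 + 14.007 + 31.998 = 263.721

263.72 g/mol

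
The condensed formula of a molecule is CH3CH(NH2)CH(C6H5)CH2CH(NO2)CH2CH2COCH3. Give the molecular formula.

C15H22N2O3

Atom tally by fragment:
  CH3 → C:1 H:3
  CH(NH2) → C:1 H:3 N:1
  CH(C6H5) → C:7 H:6
  CH2 → C:1 H:2
  CH(NO2) → C:1 H:1 N:1 O:2
  CH2 → C:1 H:2
  CH2COCH3 → C:3 H:5 O:1
Element totals:
  C: 15
  H: 22
  N: 2
  O: 3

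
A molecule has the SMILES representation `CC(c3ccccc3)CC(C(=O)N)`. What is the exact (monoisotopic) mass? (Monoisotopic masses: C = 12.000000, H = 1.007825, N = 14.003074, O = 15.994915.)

177.1154

Atom tally by fragment:
  CH3 → C:1 H:3
  CH(C6H5) → C:7 H:6
  CH2 → C:1 H:2
  CH2CONH2 → C:2 H:4 O:1 N:1
Element totals:
  C: 11
  H: 15
  N: 1
  O: 1
Molecular formula: C11H15NO.
  M = 11(12.0) + 15(1.007825) + 14.003074 + 15.994915
    = 132.000000 + 15.117375 + 14.003074 + 15.994915 = 177.115364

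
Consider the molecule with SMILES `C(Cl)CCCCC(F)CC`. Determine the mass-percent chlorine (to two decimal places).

Atom tally by fragment:
  ClCH2 → C:1 H:2 Cl:1
  CH2 → C:1 H:2
  CH2 → C:1 H:2
  CH2 → C:1 H:2
  CH2 → C:1 H:2
  CH(F) → C:1 H:1 F:1
  CH2 → C:1 H:2
  CH3 → C:1 H:3
Element totals:
  C: 8
  H: 16
  Cl: 1
  F: 1
Molecular formula: C8H16ClF.
Molar mass = 166.664 g/mol.
Mass from Cl: 1 × 35.45 = 35.450 g/mol.
%Cl = 35.450 / 166.664 × 100 = 21.27%.

21.27%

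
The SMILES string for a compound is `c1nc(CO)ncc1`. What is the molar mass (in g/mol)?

110.12 g/mol

Atom tally by fragment:
  pyrimidine ring core → C:4 H:4 N:2
  (− 1 ring H displaced by substituents)
  + CH2OH → C:1 H:3 O:1
Element totals:
  C: 5
  H: 6
  N: 2
  O: 1
Molecular formula: C5H6N2O.
  M = 5(12.011) + 6(1.008) + 2(14.007) + 15.999
    = 60.055 + 6.048 + 28.014 + 15.999 = 110.116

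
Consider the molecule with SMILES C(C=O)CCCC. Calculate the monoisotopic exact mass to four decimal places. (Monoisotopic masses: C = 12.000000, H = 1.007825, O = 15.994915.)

Atom tally by fragment:
  OHCCH2 → C:2 H:3 O:1
  CH2 → C:1 H:2
  CH2 → C:1 H:2
  CH2 → C:1 H:2
  CH3 → C:1 H:3
Element totals:
  C: 6
  H: 12
  O: 1
Molecular formula: C6H12O.
  M = 6(12.0) + 12(1.007825) + 15.994915
    = 72.000000 + 12.093900 + 15.994915 = 100.088815

100.0888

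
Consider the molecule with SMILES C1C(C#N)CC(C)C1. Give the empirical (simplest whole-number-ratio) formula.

Atom tally by fragment:
  cyclopentane ring core → C:5 H:10
  (− 2 ring H displaced by substituents)
  + CN → C:1 N:1
  + CH3 → C:1 H:3
Element totals:
  C: 7
  H: 11
  N: 1
Molecular formula: C7H11N.
gcd of subscripts (7, 11, 1) = 1, so the empirical formula equals the molecular formula.

C7H11N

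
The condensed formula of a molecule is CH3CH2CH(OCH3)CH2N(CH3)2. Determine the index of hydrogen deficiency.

0

Atom tally by fragment:
  CH3 → C:1 H:3
  CH2 → C:1 H:2
  CH(OCH3) → C:2 H:4 O:1
  CH2N(CH3)2 → C:3 H:8 N:1
Element totals:
  C: 7
  H: 17
  N: 1
  O: 1
Molecular formula: C7H17NO.
DoU = (2C + 2 + N − H − X) / 2 = (2·7 + 2 + 1 − 17 − 0) / 2 = 0.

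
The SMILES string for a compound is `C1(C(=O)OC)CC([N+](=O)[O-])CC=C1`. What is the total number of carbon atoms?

8

Atom tally by fragment:
  cyclohexene ring core → C:6 H:10
  (− 2 ring H displaced by substituents)
  + COOCH3 → C:2 H:3 O:2
  + NO2 → N:1 O:2
Element totals:
  C: 8
  H: 11
  N: 1
  O: 4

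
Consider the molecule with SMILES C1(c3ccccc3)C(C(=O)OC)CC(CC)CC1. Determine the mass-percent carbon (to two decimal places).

78.01%

Atom tally by fragment:
  cyclohexane ring core → C:6 H:12
  (− 3 ring H displaced by substituents)
  + C6H5 → C:6 H:5
  + COOCH3 → C:2 H:3 O:2
  + C2H5 → C:2 H:5
Element totals:
  C: 16
  H: 22
  O: 2
Molecular formula: C16H22O2.
Molar mass = 246.350 g/mol.
Mass from C: 16 × 12.011 = 192.176 g/mol.
%C = 192.176 / 246.350 × 100 = 78.01%.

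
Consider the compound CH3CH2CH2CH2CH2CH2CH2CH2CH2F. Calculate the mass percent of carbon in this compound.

Atom tally by fragment:
  CH3 → C:1 H:3
  CH2 → C:1 H:2
  CH2 → C:1 H:2
  CH2 → C:1 H:2
  CH2 → C:1 H:2
  CH2 → C:1 H:2
  CH2 → C:1 H:2
  CH2 → C:1 H:2
  CH2F → C:1 H:2 F:1
Element totals:
  C: 9
  H: 19
  F: 1
Molecular formula: C9H19F.
Molar mass = 146.249 g/mol.
Mass from C: 9 × 12.011 = 108.099 g/mol.
%C = 108.099 / 146.249 × 100 = 73.91%.

73.91%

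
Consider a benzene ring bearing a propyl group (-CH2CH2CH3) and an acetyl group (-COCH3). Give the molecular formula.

Atom tally by fragment:
  benzene ring core → C:6 H:6
  (− 2 ring H displaced by substituents)
  + CH2CH2CH3 → C:3 H:7
  + COCH3 → C:2 H:3 O:1
Element totals:
  C: 11
  H: 14
  O: 1

C11H14O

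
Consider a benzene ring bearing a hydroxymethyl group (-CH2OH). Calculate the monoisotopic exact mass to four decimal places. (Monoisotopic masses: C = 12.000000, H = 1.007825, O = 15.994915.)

108.0575

Atom tally by fragment:
  benzene ring core → C:6 H:6
  (− 1 ring H displaced by substituents)
  + CH2OH → C:1 H:3 O:1
Element totals:
  C: 7
  H: 8
  O: 1
Molecular formula: C7H8O.
  M = 7(12.0) + 8(1.007825) + 15.994915
    = 84.000000 + 8.062600 + 15.994915 = 108.057515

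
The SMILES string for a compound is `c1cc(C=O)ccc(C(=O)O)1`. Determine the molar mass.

150.13 g/mol

Atom tally by fragment:
  benzene ring core → C:6 H:6
  (− 2 ring H displaced by substituents)
  + CHO → C:1 H:1 O:1
  + COOH → C:1 H:1 O:2
Element totals:
  C: 8
  H: 6
  O: 3
Molecular formula: C8H6O3.
  M = 8(12.011) + 6(1.008) + 3(15.999)
    = 96.088 + 6.048 + 47.997 = 150.133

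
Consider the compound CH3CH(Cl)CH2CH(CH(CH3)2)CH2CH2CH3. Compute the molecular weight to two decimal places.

176.73 g/mol

Atom tally by fragment:
  CH3 → C:1 H:3
  CH(Cl) → C:1 H:1 Cl:1
  CH2 → C:1 H:2
  CH(CH(CH3)2) → C:4 H:8
  CH2 → C:1 H:2
  CH2 → C:1 H:2
  CH3 → C:1 H:3
Element totals:
  C: 10
  H: 21
  Cl: 1
Molecular formula: C10H21Cl.
  M = 10(12.011) + 21(1.008) + 35.45
    = 120.110 + 21.168 + 35.450 = 176.728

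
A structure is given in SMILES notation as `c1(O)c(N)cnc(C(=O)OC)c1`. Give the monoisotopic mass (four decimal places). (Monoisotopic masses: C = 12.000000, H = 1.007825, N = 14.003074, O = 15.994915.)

168.0535

Atom tally by fragment:
  pyridine ring core → C:5 H:5 N:1
  (− 3 ring H displaced by substituents)
  + OH → O:1 H:1
  + NH2 → N:1 H:2
  + COOCH3 → C:2 H:3 O:2
Element totals:
  C: 7
  H: 8
  N: 2
  O: 3
Molecular formula: C7H8N2O3.
  M = 7(12.0) + 8(1.007825) + 2(14.003074) + 3(15.994915)
    = 84.000000 + 8.062600 + 28.006148 + 47.984745 = 168.053493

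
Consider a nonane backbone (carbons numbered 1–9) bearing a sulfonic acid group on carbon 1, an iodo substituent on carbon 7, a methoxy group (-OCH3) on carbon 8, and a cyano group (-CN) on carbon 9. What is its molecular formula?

Atom tally by fragment:
  HO3SCH2 → C:1 H:3 S:1 O:3
  CH2 → C:1 H:2
  CH2 → C:1 H:2
  CH2 → C:1 H:2
  CH2 → C:1 H:2
  CH2 → C:1 H:2
  CH(I) → C:1 H:1 I:1
  CH(OCH3) → C:2 H:4 O:1
  CH2CN → C:2 H:2 N:1
Element totals:
  C: 11
  H: 20
  I: 1
  N: 1
  O: 4
  S: 1

C11H20INO4S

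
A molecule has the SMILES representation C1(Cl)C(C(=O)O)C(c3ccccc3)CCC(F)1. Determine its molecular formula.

C13H14ClFO2

Atom tally by fragment:
  cyclohexane ring core → C:6 H:12
  (− 4 ring H displaced by substituents)
  + Cl → Cl:1
  + COOH → C:1 H:1 O:2
  + C6H5 → C:6 H:5
  + F → F:1
Element totals:
  C: 13
  H: 14
  Cl: 1
  F: 1
  O: 2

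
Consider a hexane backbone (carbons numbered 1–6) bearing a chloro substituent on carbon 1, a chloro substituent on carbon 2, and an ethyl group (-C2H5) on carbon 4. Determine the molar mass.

Atom tally by fragment:
  ClCH2 → C:1 H:2 Cl:1
  CH(Cl) → C:1 H:1 Cl:1
  CH2 → C:1 H:2
  CH(C2H5) → C:3 H:6
  CH2 → C:1 H:2
  CH3 → C:1 H:3
Element totals:
  C: 8
  H: 16
  Cl: 2
Molecular formula: C8H16Cl2.
  M = 8(12.011) + 16(1.008) + 2(35.45)
    = 96.088 + 16.128 + 70.900 = 183.116

183.12 g/mol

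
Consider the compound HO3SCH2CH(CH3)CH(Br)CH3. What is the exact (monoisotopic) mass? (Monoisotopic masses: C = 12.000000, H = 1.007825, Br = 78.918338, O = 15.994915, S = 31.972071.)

229.9612

Element totals:
  C: 5
  H: 11
  Br: 1
  O: 3
  S: 1
Molecular formula: C5H11BrO3S.
  M = 5(12.0) + 11(1.007825) + 78.918338 + 3(15.994915) + 31.972071
    = 60.000000 + 11.086075 + 78.918338 + 47.984745 + 31.972071 = 229.961229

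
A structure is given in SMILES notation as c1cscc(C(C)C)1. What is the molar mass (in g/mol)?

126.22 g/mol

Atom tally by fragment:
  thiophene ring core → C:4 H:4 S:1
  (− 1 ring H displaced by substituents)
  + CH(CH3)2 → C:3 H:7
Element totals:
  C: 7
  H: 10
  S: 1
Molecular formula: C7H10S.
  M = 7(12.011) + 10(1.008) + 32.06
    = 84.077 + 10.080 + 32.060 = 126.217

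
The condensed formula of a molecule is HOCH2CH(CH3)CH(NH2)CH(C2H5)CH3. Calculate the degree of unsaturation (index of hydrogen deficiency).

Element totals:
  C: 8
  H: 19
  N: 1
  O: 1
Molecular formula: C8H19NO.
DoU = (2C + 2 + N − H − X) / 2 = (2·8 + 2 + 1 − 19 − 0) / 2 = 0.

0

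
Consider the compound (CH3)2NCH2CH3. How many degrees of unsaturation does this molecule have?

Atom tally by fragment:
  (CH3)2NCH2 → C:3 H:8 N:1
  CH3 → C:1 H:3
Element totals:
  C: 4
  H: 11
  N: 1
Molecular formula: C4H11N.
DoU = (2C + 2 + N − H − X) / 2 = (2·4 + 2 + 1 − 11 − 0) / 2 = 0.

0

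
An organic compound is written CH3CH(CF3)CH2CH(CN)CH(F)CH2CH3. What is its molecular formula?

Element totals:
  C: 9
  H: 13
  F: 4
  N: 1

C9H13F4N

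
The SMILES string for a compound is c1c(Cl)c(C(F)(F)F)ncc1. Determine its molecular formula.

C6H3ClF3N

Atom tally by fragment:
  pyridine ring core → C:5 H:5 N:1
  (− 2 ring H displaced by substituents)
  + Cl → Cl:1
  + CF3 → C:1 F:3
Element totals:
  C: 6
  H: 3
  Cl: 1
  F: 3
  N: 1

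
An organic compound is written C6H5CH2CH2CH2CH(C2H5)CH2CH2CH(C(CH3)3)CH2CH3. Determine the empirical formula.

C7H12

Atom tally by fragment:
  C6H5CH2 → C:7 H:7
  CH2 → C:1 H:2
  CH2 → C:1 H:2
  CH(C2H5) → C:3 H:6
  CH2 → C:1 H:2
  CH2 → C:1 H:2
  CH(C(CH3)3) → C:5 H:10
  CH2 → C:1 H:2
  CH3 → C:1 H:3
Element totals:
  C: 21
  H: 36
Molecular formula: C21H36.
gcd of subscripts = 3; dividing each by 3:
  C: 21/3 = 7
  H: 36/3 = 12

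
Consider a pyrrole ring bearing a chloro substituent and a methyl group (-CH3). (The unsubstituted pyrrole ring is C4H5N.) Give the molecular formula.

Atom tally by fragment:
  pyrrole ring core → C:4 H:5 N:1
  (− 2 ring H displaced by substituents)
  + Cl → Cl:1
  + CH3 → C:1 H:3
Element totals:
  C: 5
  H: 6
  Cl: 1
  N: 1

C5H6ClN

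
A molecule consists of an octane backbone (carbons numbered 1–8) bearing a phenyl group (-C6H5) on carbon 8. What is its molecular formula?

C14H22

Atom tally by fragment:
  CH3 → C:1 H:3
  CH2 → C:1 H:2
  CH2 → C:1 H:2
  CH2 → C:1 H:2
  CH2 → C:1 H:2
  CH2 → C:1 H:2
  CH2 → C:1 H:2
  CH2C6H5 → C:7 H:7
Element totals:
  C: 14
  H: 22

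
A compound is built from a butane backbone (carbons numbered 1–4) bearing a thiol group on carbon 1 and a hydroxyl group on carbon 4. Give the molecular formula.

Atom tally by fragment:
  HSCH2 → C:1 H:3 S:1
  CH2 → C:1 H:2
  CH2 → C:1 H:2
  CH2OH → C:1 H:3 O:1
Element totals:
  C: 4
  H: 10
  O: 1
  S: 1

C4H10OS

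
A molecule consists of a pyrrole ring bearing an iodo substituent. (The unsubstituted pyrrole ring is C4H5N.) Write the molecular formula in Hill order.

Atom tally by fragment:
  pyrrole ring core → C:4 H:5 N:1
  (− 1 ring H displaced by substituents)
  + I → I:1
Element totals:
  C: 4
  H: 4
  I: 1
  N: 1

C4H4IN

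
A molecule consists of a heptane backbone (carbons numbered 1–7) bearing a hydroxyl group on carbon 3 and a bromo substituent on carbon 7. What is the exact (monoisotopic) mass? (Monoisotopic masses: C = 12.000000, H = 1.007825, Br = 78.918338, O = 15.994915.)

194.0306

Atom tally by fragment:
  CH3 → C:1 H:3
  CH2 → C:1 H:2
  CH(OH) → C:1 H:2 O:1
  CH2 → C:1 H:2
  CH2 → C:1 H:2
  CH2 → C:1 H:2
  CH2Br → C:1 H:2 Br:1
Element totals:
  C: 7
  H: 15
  Br: 1
  O: 1
Molecular formula: C7H15BrO.
  M = 7(12.0) + 15(1.007825) + 78.918338 + 15.994915
    = 84.000000 + 15.117375 + 78.918338 + 15.994915 = 194.030628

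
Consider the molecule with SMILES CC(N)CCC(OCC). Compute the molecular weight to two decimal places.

Atom tally by fragment:
  CH3 → C:1 H:3
  CH(NH2) → C:1 H:3 N:1
  CH2 → C:1 H:2
  CH2 → C:1 H:2
  CH2OC2H5 → C:3 H:7 O:1
Element totals:
  C: 7
  H: 17
  N: 1
  O: 1
Molecular formula: C7H17NO.
  M = 7(12.011) + 17(1.008) + 14.007 + 15.999
    = 84.077 + 17.136 + 14.007 + 15.999 = 131.219

131.22 g/mol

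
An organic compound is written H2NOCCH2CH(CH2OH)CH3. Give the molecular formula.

C5H11NO2

Atom tally by fragment:
  H2NOCCH2 → C:2 H:4 O:1 N:1
  CH(CH2OH) → C:2 H:4 O:1
  CH3 → C:1 H:3
Element totals:
  C: 5
  H: 11
  N: 1
  O: 2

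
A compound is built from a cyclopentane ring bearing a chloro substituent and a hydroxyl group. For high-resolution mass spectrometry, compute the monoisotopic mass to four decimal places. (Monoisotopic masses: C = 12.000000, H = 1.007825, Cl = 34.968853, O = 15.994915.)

Atom tally by fragment:
  cyclopentane ring core → C:5 H:10
  (− 2 ring H displaced by substituents)
  + Cl → Cl:1
  + OH → O:1 H:1
Element totals:
  C: 5
  H: 9
  Cl: 1
  O: 1
Molecular formula: C5H9ClO.
  M = 5(12.0) + 9(1.007825) + 34.968853 + 15.994915
    = 60.000000 + 9.070425 + 34.968853 + 15.994915 = 120.034193

120.0342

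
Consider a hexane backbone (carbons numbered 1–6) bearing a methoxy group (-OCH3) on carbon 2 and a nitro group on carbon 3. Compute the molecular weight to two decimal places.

Atom tally by fragment:
  CH3 → C:1 H:3
  CH(OCH3) → C:2 H:4 O:1
  CH(NO2) → C:1 H:1 N:1 O:2
  CH2 → C:1 H:2
  CH2 → C:1 H:2
  CH3 → C:1 H:3
Element totals:
  C: 7
  H: 15
  N: 1
  O: 3
Molecular formula: C7H15NO3.
  M = 7(12.011) + 15(1.008) + 14.007 + 3(15.999)
    = 84.077 + 15.120 + 14.007 + 47.997 = 161.201

161.20 g/mol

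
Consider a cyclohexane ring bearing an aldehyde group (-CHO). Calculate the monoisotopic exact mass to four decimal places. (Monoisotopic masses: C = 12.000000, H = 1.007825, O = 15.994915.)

112.0888

Atom tally by fragment:
  cyclohexane ring core → C:6 H:12
  (− 1 ring H displaced by substituents)
  + CHO → C:1 H:1 O:1
Element totals:
  C: 7
  H: 12
  O: 1
Molecular formula: C7H12O.
  M = 7(12.0) + 12(1.007825) + 15.994915
    = 84.000000 + 12.093900 + 15.994915 = 112.088815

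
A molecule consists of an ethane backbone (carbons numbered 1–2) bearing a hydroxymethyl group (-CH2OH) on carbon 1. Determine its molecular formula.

Atom tally by fragment:
  HOCH2CH2 → C:2 H:5 O:1
  CH3 → C:1 H:3
Element totals:
  C: 3
  H: 8
  O: 1

C3H8O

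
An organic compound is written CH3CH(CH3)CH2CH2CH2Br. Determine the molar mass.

165.07 g/mol

Element totals:
  C: 6
  H: 13
  Br: 1
Molecular formula: C6H13Br.
  M = 6(12.011) + 13(1.008) + 79.904
    = 72.066 + 13.104 + 79.904 = 165.074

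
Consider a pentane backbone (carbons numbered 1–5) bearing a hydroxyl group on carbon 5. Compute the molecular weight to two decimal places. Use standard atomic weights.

Atom tally by fragment:
  CH3 → C:1 H:3
  CH2 → C:1 H:2
  CH2 → C:1 H:2
  CH2 → C:1 H:2
  CH2OH → C:1 H:3 O:1
Element totals:
  C: 5
  H: 12
  O: 1
Molecular formula: C5H12O.
  M = 5(12.011) + 12(1.008) + 15.999
    = 60.055 + 12.096 + 15.999 = 88.150

88.15 g/mol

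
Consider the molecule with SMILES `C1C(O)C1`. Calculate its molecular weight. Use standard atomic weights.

Atom tally by fragment:
  cyclopropane ring core → C:3 H:6
  (− 1 ring H displaced by substituents)
  + OH → O:1 H:1
Element totals:
  C: 3
  H: 6
  O: 1
Molecular formula: C3H6O.
  M = 3(12.011) + 6(1.008) + 15.999
    = 36.033 + 6.048 + 15.999 = 58.080

58.08 g/mol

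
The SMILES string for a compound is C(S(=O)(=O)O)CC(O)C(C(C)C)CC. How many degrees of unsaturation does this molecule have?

Atom tally by fragment:
  HO3SCH2 → C:1 H:3 S:1 O:3
  CH2 → C:1 H:2
  CH(OH) → C:1 H:2 O:1
  CH(CH(CH3)2) → C:4 H:8
  CH2 → C:1 H:2
  CH3 → C:1 H:3
Element totals:
  C: 9
  H: 20
  O: 4
  S: 1
Molecular formula: C9H20O4S.
DoU = (2C + 2 + N − H − X) / 2 = (2·9 + 2 + 0 − 20 − 0) / 2 = 0.

0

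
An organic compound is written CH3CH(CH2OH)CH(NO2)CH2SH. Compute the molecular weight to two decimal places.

Atom tally by fragment:
  CH3 → C:1 H:3
  CH(CH2OH) → C:2 H:4 O:1
  CH(NO2) → C:1 H:1 N:1 O:2
  CH2SH → C:1 H:3 S:1
Element totals:
  C: 5
  H: 11
  N: 1
  O: 3
  S: 1
Molecular formula: C5H11NO3S.
  M = 5(12.011) + 11(1.008) + 14.007 + 3(15.999) + 32.06
    = 60.055 + 11.088 + 14.007 + 47.997 + 32.060 = 165.207

165.21 g/mol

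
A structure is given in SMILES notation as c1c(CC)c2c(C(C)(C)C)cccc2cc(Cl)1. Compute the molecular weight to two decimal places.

Atom tally by fragment:
  naphthalene ring system core → C:10 H:8
  (− 3 ring H displaced by substituents)
  + C2H5 → C:2 H:5
  + C(CH3)3 → C:4 H:9
  + Cl → Cl:1
Element totals:
  C: 16
  H: 19
  Cl: 1
Molecular formula: C16H19Cl.
  M = 16(12.011) + 19(1.008) + 35.45
    = 192.176 + 19.152 + 35.450 = 246.778

246.78 g/mol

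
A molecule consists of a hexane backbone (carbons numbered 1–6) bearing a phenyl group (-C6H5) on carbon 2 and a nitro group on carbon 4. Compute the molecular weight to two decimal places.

207.27 g/mol

Atom tally by fragment:
  CH3 → C:1 H:3
  CH(C6H5) → C:7 H:6
  CH2 → C:1 H:2
  CH(NO2) → C:1 H:1 N:1 O:2
  CH2 → C:1 H:2
  CH3 → C:1 H:3
Element totals:
  C: 12
  H: 17
  N: 1
  O: 2
Molecular formula: C12H17NO2.
  M = 12(12.011) + 17(1.008) + 14.007 + 2(15.999)
    = 144.132 + 17.136 + 14.007 + 31.998 = 207.273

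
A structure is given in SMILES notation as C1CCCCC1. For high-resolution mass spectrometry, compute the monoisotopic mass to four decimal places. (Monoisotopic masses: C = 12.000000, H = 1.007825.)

Atom tally by fragment:
  cyclohexane ring core → C:6 H:12
Element totals:
  C: 6
  H: 12
Molecular formula: C6H12.
  M = 6(12.0) + 12(1.007825)
    = 72.000000 + 12.093900 = 84.093900

84.0939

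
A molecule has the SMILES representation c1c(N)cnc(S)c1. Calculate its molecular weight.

Atom tally by fragment:
  pyridine ring core → C:5 H:5 N:1
  (− 2 ring H displaced by substituents)
  + NH2 → N:1 H:2
  + SH → S:1 H:1
Element totals:
  C: 5
  H: 6
  N: 2
  S: 1
Molecular formula: C5H6N2S.
  M = 5(12.011) + 6(1.008) + 2(14.007) + 32.06
    = 60.055 + 6.048 + 28.014 + 32.060 = 126.177

126.18 g/mol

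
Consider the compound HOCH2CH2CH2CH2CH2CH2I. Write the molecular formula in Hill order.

C6H13IO

Atom tally by fragment:
  HOCH2CH2 → C:2 H:5 O:1
  CH2 → C:1 H:2
  CH2 → C:1 H:2
  CH2 → C:1 H:2
  CH2I → C:1 H:2 I:1
Element totals:
  C: 6
  H: 13
  I: 1
  O: 1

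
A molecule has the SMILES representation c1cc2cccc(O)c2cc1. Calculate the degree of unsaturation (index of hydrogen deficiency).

7

Atom tally by fragment:
  naphthalene ring system core → C:10 H:8
  (− 1 ring H displaced by substituents)
  + OH → O:1 H:1
Element totals:
  C: 10
  H: 8
  O: 1
Molecular formula: C10H8O.
DoU = (2C + 2 + N − H − X) / 2 = (2·10 + 2 + 0 − 8 − 0) / 2 = 7.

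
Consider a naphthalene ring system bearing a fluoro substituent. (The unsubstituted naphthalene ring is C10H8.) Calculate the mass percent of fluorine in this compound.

Atom tally by fragment:
  naphthalene ring system core → C:10 H:8
  (− 1 ring H displaced by substituents)
  + F → F:1
Element totals:
  C: 10
  H: 7
  F: 1
Molecular formula: C10H7F.
Molar mass = 146.164 g/mol.
Mass from F: 1 × 18.998 = 18.998 g/mol.
%F = 18.998 / 146.164 × 100 = 13.00%.

13.00%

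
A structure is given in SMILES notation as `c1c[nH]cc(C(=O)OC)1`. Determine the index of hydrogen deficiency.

Atom tally by fragment:
  pyrrole ring core → C:4 H:5 N:1
  (− 1 ring H displaced by substituents)
  + COOCH3 → C:2 H:3 O:2
Element totals:
  C: 6
  H: 7
  N: 1
  O: 2
Molecular formula: C6H7NO2.
DoU = (2C + 2 + N − H − X) / 2 = (2·6 + 2 + 1 − 7 − 0) / 2 = 4.

4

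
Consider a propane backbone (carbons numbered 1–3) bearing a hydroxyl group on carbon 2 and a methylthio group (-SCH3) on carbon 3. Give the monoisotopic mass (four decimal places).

106.0452

Atom tally by fragment:
  CH3 → C:1 H:3
  CH(OH) → C:1 H:2 O:1
  CH2SCH3 → C:2 H:5 S:1
Element totals:
  C: 4
  H: 10
  O: 1
  S: 1
Molecular formula: C4H10OS.
  M = 4(12.0) + 10(1.007825) + 15.994915 + 31.972071
    = 48.000000 + 10.078250 + 15.994915 + 31.972071 = 106.045236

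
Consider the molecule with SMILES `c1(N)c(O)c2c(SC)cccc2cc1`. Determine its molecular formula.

C11H11NOS

Atom tally by fragment:
  naphthalene ring system core → C:10 H:8
  (− 3 ring H displaced by substituents)
  + NH2 → N:1 H:2
  + OH → O:1 H:1
  + SCH3 → C:1 H:3 S:1
Element totals:
  C: 11
  H: 11
  N: 1
  O: 1
  S: 1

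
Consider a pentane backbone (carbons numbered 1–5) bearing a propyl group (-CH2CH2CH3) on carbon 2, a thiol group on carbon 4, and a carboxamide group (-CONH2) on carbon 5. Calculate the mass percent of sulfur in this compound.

16.93%

Atom tally by fragment:
  CH3 → C:1 H:3
  CH(CH2CH2CH3) → C:4 H:8
  CH2 → C:1 H:2
  CH(SH) → C:1 H:2 S:1
  CH2CONH2 → C:2 H:4 O:1 N:1
Element totals:
  C: 9
  H: 19
  N: 1
  O: 1
  S: 1
Molecular formula: C9H19NOS.
Molar mass = 189.317 g/mol.
Mass from S: 1 × 32.06 = 32.060 g/mol.
%S = 32.060 / 189.317 × 100 = 16.93%.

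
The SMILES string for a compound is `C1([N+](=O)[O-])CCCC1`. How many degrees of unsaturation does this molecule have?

Atom tally by fragment:
  cyclopentane ring core → C:5 H:10
  (− 1 ring H displaced by substituents)
  + NO2 → N:1 O:2
Element totals:
  C: 5
  H: 9
  N: 1
  O: 2
Molecular formula: C5H9NO2.
DoU = (2C + 2 + N − H − X) / 2 = (2·5 + 2 + 1 − 9 − 0) / 2 = 2.

2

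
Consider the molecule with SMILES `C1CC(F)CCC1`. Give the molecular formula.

Atom tally by fragment:
  cyclohexane ring core → C:6 H:12
  (− 1 ring H displaced by substituents)
  + F → F:1
Element totals:
  C: 6
  H: 11
  F: 1

C6H11F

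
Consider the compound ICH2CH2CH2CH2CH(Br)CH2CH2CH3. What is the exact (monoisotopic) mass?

Element totals:
  C: 8
  H: 16
  Br: 1
  I: 1
Molecular formula: C8H16BrI.
  M = 8(12.0) + 16(1.007825) + 78.918338 + 126.904472
    = 96.000000 + 16.125200 + 78.918338 + 126.904472 = 317.948010

317.9480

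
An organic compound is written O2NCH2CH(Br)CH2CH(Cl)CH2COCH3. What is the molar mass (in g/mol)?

272.52 g/mol

Element totals:
  C: 7
  H: 11
  Br: 1
  Cl: 1
  N: 1
  O: 3
Molecular formula: C7H11BrClNO3.
  M = 7(12.011) + 11(1.008) + 79.904 + 35.45 + 14.007 + 3(15.999)
    = 84.077 + 11.088 + 79.904 + 35.450 + 14.007 + 47.997 = 272.523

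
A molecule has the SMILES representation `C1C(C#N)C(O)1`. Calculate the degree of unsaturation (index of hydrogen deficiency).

Atom tally by fragment:
  cyclopropane ring core → C:3 H:6
  (− 2 ring H displaced by substituents)
  + CN → C:1 N:1
  + OH → O:1 H:1
Element totals:
  C: 4
  H: 5
  N: 1
  O: 1
Molecular formula: C4H5NO.
DoU = (2C + 2 + N − H − X) / 2 = (2·4 + 2 + 1 − 5 − 0) / 2 = 3.

3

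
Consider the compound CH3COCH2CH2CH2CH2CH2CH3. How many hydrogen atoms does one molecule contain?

16

Atom tally by fragment:
  CH3COCH2 → C:3 H:5 O:1
  CH2 → C:1 H:2
  CH2 → C:1 H:2
  CH2 → C:1 H:2
  CH2 → C:1 H:2
  CH3 → C:1 H:3
Element totals:
  C: 8
  H: 16
  O: 1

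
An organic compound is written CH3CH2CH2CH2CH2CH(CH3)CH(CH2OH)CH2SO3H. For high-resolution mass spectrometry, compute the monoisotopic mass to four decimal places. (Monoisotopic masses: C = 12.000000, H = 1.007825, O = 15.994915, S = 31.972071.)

Atom tally by fragment:
  CH3 → C:1 H:3
  CH2 → C:1 H:2
  CH2 → C:1 H:2
  CH2 → C:1 H:2
  CH2 → C:1 H:2
  CH(CH3) → C:2 H:4
  CH(CH2OH) → C:2 H:4 O:1
  CH2SO3H → C:1 H:3 S:1 O:3
Element totals:
  C: 10
  H: 22
  O: 4
  S: 1
Molecular formula: C10H22O4S.
  M = 10(12.0) + 22(1.007825) + 4(15.994915) + 31.972071
    = 120.000000 + 22.172150 + 63.979660 + 31.972071 = 238.123881

238.1239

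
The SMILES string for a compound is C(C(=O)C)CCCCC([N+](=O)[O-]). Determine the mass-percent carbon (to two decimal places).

Atom tally by fragment:
  CH3COCH2 → C:3 H:5 O:1
  CH2 → C:1 H:2
  CH2 → C:1 H:2
  CH2 → C:1 H:2
  CH2 → C:1 H:2
  CH2NO2 → C:1 H:2 N:1 O:2
Element totals:
  C: 8
  H: 15
  N: 1
  O: 3
Molecular formula: C8H15NO3.
Molar mass = 173.212 g/mol.
Mass from C: 8 × 12.011 = 96.088 g/mol.
%C = 96.088 / 173.212 × 100 = 55.47%.

55.47%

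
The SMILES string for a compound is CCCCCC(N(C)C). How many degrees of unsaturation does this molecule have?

Atom tally by fragment:
  CH3 → C:1 H:3
  CH2 → C:1 H:2
  CH2 → C:1 H:2
  CH2 → C:1 H:2
  CH2 → C:1 H:2
  CH2N(CH3)2 → C:3 H:8 N:1
Element totals:
  C: 8
  H: 19
  N: 1
Molecular formula: C8H19N.
DoU = (2C + 2 + N − H − X) / 2 = (2·8 + 2 + 1 − 19 − 0) / 2 = 0.

0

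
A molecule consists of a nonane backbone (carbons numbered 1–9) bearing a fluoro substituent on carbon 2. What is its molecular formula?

C9H19F

Atom tally by fragment:
  CH3 → C:1 H:3
  CH(F) → C:1 H:1 F:1
  CH2 → C:1 H:2
  CH2 → C:1 H:2
  CH2 → C:1 H:2
  CH2 → C:1 H:2
  CH2 → C:1 H:2
  CH2 → C:1 H:2
  CH3 → C:1 H:3
Element totals:
  C: 9
  H: 19
  F: 1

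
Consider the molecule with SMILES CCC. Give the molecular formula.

C3H8

Atom tally by fragment:
  CH3 → C:1 H:3
  CH2 → C:1 H:2
  CH3 → C:1 H:3
Element totals:
  C: 3
  H: 8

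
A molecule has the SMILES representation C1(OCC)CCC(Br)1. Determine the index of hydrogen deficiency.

1

Atom tally by fragment:
  cyclobutane ring core → C:4 H:8
  (− 2 ring H displaced by substituents)
  + OC2H5 → C:2 H:5 O:1
  + Br → Br:1
Element totals:
  C: 6
  H: 11
  Br: 1
  O: 1
Molecular formula: C6H11BrO.
DoU = (2C + 2 + N − H − X) / 2 = (2·6 + 2 + 0 − 11 − 1) / 2 = 1.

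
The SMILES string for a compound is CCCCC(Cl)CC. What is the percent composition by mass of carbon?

62.44%

Atom tally by fragment:
  CH3 → C:1 H:3
  CH2 → C:1 H:2
  CH2 → C:1 H:2
  CH2 → C:1 H:2
  CH(Cl) → C:1 H:1 Cl:1
  CH2 → C:1 H:2
  CH3 → C:1 H:3
Element totals:
  C: 7
  H: 15
  Cl: 1
Molecular formula: C7H15Cl.
Molar mass = 134.647 g/mol.
Mass from C: 7 × 12.011 = 84.077 g/mol.
%C = 84.077 / 134.647 × 100 = 62.44%.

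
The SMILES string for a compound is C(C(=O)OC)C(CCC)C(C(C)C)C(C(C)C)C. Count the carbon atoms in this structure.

Atom tally by fragment:
  CH3OOCCH2 → C:3 H:5 O:2
  CH(CH2CH2CH3) → C:4 H:8
  CH(CH(CH3)2) → C:4 H:8
  CH(CH(CH3)2) → C:4 H:8
  CH3 → C:1 H:3
Element totals:
  C: 16
  H: 32
  O: 2

16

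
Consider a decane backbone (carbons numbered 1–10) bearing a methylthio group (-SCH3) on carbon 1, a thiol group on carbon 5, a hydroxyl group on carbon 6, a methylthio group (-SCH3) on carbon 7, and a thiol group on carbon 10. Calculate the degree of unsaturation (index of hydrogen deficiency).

0

Atom tally by fragment:
  CH3SCH2 → C:2 H:5 S:1
  CH2 → C:1 H:2
  CH2 → C:1 H:2
  CH2 → C:1 H:2
  CH(SH) → C:1 H:2 S:1
  CH(OH) → C:1 H:2 O:1
  CH(SCH3) → C:2 H:4 S:1
  CH2 → C:1 H:2
  CH2 → C:1 H:2
  CH2SH → C:1 H:3 S:1
Element totals:
  C: 12
  H: 26
  O: 1
  S: 4
Molecular formula: C12H26OS4.
DoU = (2C + 2 + N − H − X) / 2 = (2·12 + 2 + 0 − 26 − 0) / 2 = 0.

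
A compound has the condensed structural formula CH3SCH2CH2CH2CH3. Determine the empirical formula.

C5H12S

Element totals:
  C: 5
  H: 12
  S: 1
Molecular formula: C5H12S.
gcd of subscripts (5, 12, 1) = 1, so the empirical formula equals the molecular formula.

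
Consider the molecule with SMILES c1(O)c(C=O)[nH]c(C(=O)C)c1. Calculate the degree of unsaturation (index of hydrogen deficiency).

Atom tally by fragment:
  pyrrole ring core → C:4 H:5 N:1
  (− 3 ring H displaced by substituents)
  + OH → O:1 H:1
  + CHO → C:1 H:1 O:1
  + COCH3 → C:2 H:3 O:1
Element totals:
  C: 7
  H: 7
  N: 1
  O: 3
Molecular formula: C7H7NO3.
DoU = (2C + 2 + N − H − X) / 2 = (2·7 + 2 + 1 − 7 − 0) / 2 = 5.

5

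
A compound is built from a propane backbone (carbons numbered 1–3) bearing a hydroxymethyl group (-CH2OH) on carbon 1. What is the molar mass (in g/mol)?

Atom tally by fragment:
  HOCH2CH2 → C:2 H:5 O:1
  CH2 → C:1 H:2
  CH3 → C:1 H:3
Element totals:
  C: 4
  H: 10
  O: 1
Molecular formula: C4H10O.
  M = 4(12.011) + 10(1.008) + 15.999
    = 48.044 + 10.080 + 15.999 = 74.123

74.12 g/mol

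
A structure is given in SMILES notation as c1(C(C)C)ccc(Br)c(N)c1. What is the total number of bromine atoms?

Atom tally by fragment:
  benzene ring core → C:6 H:6
  (− 3 ring H displaced by substituents)
  + CH(CH3)2 → C:3 H:7
  + Br → Br:1
  + NH2 → N:1 H:2
Element totals:
  C: 9
  H: 12
  Br: 1
  N: 1

1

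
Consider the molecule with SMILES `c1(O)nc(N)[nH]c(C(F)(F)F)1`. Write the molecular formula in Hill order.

Atom tally by fragment:
  imidazole ring core → C:3 H:4 N:2
  (− 3 ring H displaced by substituents)
  + OH → O:1 H:1
  + NH2 → N:1 H:2
  + CF3 → C:1 F:3
Element totals:
  C: 4
  H: 4
  F: 3
  N: 3
  O: 1

C4H4F3N3O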